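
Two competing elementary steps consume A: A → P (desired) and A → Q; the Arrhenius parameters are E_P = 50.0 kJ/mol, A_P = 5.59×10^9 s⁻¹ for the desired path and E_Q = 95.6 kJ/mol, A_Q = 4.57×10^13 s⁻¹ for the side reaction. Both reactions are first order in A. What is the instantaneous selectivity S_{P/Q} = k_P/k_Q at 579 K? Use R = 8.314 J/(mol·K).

1.59

With equal orders, S_{P/Q} = k_P/k_Q = (A_P/A_Q)·exp[(E_Q−E_P)/(RT)].
(E_Q−E_P)/(RT) = (95.6−50.0)×10³/(8.314×579) = 45600/4814 = 9.473.
k_P/k_Q = (5.59×10^9/4.57×10^13)·exp(9.473) = 1.223×10^-4 × 13001 = 1.59.
Since E_P < E_Q, lowering the temperature improves selectivity toward P.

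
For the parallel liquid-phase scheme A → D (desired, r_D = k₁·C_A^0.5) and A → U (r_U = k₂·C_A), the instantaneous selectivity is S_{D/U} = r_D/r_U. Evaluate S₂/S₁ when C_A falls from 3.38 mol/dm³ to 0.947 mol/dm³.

S_{D/U} = (k₁/k₂)·C_A^-0.5, so S₂/S₁ = (C_{A,2}/C_{A,1})^-0.5.
= (0.947/3.38)^(-0.5) = (0.2802)^(-0.5) = 1.89.
Selectivity toward D rises as C_A falls — low-concentration operation is favoured.

1.89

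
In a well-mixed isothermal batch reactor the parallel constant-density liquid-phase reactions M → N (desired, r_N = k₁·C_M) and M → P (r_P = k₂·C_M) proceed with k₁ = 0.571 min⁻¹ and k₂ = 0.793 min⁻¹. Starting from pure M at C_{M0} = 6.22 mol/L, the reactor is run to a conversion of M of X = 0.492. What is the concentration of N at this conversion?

1.28 mol/L

C_M = C_{M0}(1−X) = 3.160 mol/L.
Both paths are first order in M, so the instantaneous fraction to N is constant: dC_N/d(−C_M) = k₁/(k₁+k₂) = 0.4186.
C_N = 0.4186·(C_{M0}−C_M) = 0.4186×3.060 = 1.28 mol/L.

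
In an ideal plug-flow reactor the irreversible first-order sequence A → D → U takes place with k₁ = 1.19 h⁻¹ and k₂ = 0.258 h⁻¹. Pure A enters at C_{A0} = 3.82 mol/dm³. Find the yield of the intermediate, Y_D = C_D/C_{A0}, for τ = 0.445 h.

The intermediate concentration in a first-order A→B→C sequence is C_D = k₁C_{A0}(e^(−k₁τ) − e^(−k₂τ))/(k₂−k₁).
e^(−k₁τ) = e^(−1.19×0.445) = e^(−0.5295) = 0.5889; e^(−k₂τ) = e^(−0.1148) = 0.8915.
C_D = 1.19×3.82/(0.258−1.19) × (0.5889−0.8915) = (-4.877)×(-0.3027) = 1.476 mol/dm³.
Y_D = C_D/C_{A0} = 1.476/3.82 = 0.386.

0.386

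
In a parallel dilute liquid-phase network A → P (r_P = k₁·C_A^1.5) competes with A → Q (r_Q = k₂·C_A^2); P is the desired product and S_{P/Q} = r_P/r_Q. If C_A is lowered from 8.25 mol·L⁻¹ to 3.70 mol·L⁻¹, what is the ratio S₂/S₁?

S_{P/Q} = (k₁/k₂)·C_A^-0.5, so S₂/S₁ = (C_{A,2}/C_{A,1})^-0.5.
= (3.70/8.25)^(-0.5) = (0.4485)^(-0.5) = 1.49.
Selectivity toward P rises as C_A falls — low-concentration operation is favoured.

1.49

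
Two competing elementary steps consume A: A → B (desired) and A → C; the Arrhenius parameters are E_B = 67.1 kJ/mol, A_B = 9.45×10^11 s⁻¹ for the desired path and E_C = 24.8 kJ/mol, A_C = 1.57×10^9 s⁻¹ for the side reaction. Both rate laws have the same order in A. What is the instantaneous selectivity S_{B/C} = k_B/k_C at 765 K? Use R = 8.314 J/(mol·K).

With equal orders, S_{B/C} = k_B/k_C = (A_B/A_C)·exp[(E_C−E_B)/(RT)].
(E_C−E_B)/(RT) = (24.8−67.1)×10³/(8.314×765) = -42300/6360 = -6.651.
k_B/k_C = (9.45×10^11/1.57×10^9)·exp(-6.651) = 601.9 × 0.001293 = 0.778.
Since E_B > E_C, raising the temperature improves selectivity toward B.

0.778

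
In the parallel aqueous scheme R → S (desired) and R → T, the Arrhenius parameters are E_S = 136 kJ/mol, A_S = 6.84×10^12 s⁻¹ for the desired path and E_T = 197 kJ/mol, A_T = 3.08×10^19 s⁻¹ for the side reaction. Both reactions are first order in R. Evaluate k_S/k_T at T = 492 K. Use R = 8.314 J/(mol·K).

0.665

With equal orders, S_{S/T} = k_S/k_T = (A_S/A_T)·exp[(E_T−E_S)/(RT)].
(E_T−E_S)/(RT) = (197−136)×10³/(8.314×492) = 61000/4090 = 14.91.
k_S/k_T = (6.84×10^12/3.08×10^19)·exp(14.91) = 2.221×10^-7 × 2.996×10^6 = 0.665.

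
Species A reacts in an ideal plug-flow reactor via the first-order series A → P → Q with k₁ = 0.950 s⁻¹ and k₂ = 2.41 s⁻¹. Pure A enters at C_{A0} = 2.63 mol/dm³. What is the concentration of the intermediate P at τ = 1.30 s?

0.423 mol/dm³

For first-order series with pure A initially, C_P(τ) = k₁C_{A0}/(k₂−k₁)·(e^(−k₁τ) − e^(−k₂τ)).
e^(−k₁τ) = e^(−0.950×1.30) = e^(−1.235) = 0.2908; e^(−k₂τ) = e^(−3.133) = 0.04359.
C_P = 0.950×2.63/(2.41−0.950) × (0.2908−0.04359) = 1.711×0.2472 = 0.4231 mol/dm³.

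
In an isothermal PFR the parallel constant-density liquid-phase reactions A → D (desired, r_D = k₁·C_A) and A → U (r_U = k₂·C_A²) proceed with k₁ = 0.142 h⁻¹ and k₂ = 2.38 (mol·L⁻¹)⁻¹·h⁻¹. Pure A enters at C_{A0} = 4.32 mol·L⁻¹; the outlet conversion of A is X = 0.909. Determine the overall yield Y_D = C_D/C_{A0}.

0.0313

C_A = C_{A0}(1−X) = 0.3931 mol·L⁻¹.
Along a PFR/batch, dC_D/dC_A = −r_D/(r_D+r_U) = −k₁/(k₁+k₂·C_A).
Integrating from C_{A0} to C_A: C_D = (0.142/2.38)·ln[(0.142+2.38·4.32)/(0.142+2.38·0.393)] = 0.05966·ln(10.42/1.078) = 0.1354 mol·L⁻¹.
Y_D = C_D/C_{A0} = 0.1354/4.32 = 0.0313.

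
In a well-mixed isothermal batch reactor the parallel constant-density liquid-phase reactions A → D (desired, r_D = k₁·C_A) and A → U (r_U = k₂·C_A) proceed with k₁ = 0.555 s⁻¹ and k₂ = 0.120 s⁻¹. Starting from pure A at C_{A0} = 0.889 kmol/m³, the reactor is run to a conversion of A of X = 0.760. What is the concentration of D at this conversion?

C_A = C_{A0}(1−X) = 0.2134 kmol/m³.
Both paths are first order in A, so the instantaneous fraction to D is constant: dC_D/d(−C_A) = k₁/(k₁+k₂) = 0.8222.
C_D = 0.8222·(C_{A0}−C_A) = 0.8222×0.6756 = 0.556 kmol/m³.

0.556 kmol/m³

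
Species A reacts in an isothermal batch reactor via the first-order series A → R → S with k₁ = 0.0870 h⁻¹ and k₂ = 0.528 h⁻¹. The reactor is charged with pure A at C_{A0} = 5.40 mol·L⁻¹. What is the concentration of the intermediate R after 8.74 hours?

For first-order series with pure A initially, C_R(t) = k₁C_{A0}/(k₂−k₁)·(e^(−k₁t) − e^(−k₂t)).
e^(−k₁t) = e^(−0.0870×8.74) = e^(−0.7604) = 0.4675; e^(−k₂t) = e^(−4.615) = 0.009905.
C_R = 0.0870×5.40/(0.528−0.0870) × (0.4675−0.009905) = 1.065×0.4576 = 0.4875 mol·L⁻¹.

0.487 mol·L⁻¹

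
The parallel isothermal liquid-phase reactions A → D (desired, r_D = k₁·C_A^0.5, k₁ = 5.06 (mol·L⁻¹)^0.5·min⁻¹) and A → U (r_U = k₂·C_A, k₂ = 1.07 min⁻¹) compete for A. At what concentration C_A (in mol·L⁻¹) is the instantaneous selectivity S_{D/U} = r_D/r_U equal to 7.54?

0.393 mol·L⁻¹

S_{D/U} = (k₁/k₂)·C_A^-0.5 ⇒ C_A = (S·k₂/k₁)^(-2).
= (7.54×1.07/5.06)^(-2) = (1.594)^(-2) = 0.393 mol·L⁻¹.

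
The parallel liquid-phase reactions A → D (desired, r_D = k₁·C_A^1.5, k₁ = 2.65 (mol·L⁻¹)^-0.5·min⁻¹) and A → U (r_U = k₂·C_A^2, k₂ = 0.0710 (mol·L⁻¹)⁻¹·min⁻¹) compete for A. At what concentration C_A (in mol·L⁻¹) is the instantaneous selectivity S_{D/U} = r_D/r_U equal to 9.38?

S_{D/U} = (k₁/k₂)·C_A^-0.5 ⇒ C_A = (S·k₂/k₁)^(-2).
= (9.38×0.0710/2.65)^(-2) = (0.2513)^(-2) = 15.8 mol·L⁻¹.

15.8 mol·L⁻¹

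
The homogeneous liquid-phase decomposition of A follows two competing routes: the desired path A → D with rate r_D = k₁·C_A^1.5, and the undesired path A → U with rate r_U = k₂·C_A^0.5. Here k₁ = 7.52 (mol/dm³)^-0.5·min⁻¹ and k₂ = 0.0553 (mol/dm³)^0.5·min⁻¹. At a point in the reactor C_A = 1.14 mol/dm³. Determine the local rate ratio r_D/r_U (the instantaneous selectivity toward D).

S_{D/U} = r_D/r_U = (k₁·C_A^1.5)/(k₂·C_A^0.5) = (k₁/k₂)·C_A.
= (7.52×1.140^1.5) / (0.0553×1.140^0.5) = 9.153/0.05904 = 155.

155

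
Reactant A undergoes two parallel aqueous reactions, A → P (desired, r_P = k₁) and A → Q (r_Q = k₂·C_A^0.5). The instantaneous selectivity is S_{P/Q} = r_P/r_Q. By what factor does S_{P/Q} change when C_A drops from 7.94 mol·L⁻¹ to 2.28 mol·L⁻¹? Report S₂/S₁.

1.87

S_{P/Q} = (k₁/k₂)·C_A^-0.5, so S₂/S₁ = (C_{A,2}/C_{A,1})^-0.5.
= (2.28/7.94)^(-0.5) = (0.2872)^(-0.5) = 1.87.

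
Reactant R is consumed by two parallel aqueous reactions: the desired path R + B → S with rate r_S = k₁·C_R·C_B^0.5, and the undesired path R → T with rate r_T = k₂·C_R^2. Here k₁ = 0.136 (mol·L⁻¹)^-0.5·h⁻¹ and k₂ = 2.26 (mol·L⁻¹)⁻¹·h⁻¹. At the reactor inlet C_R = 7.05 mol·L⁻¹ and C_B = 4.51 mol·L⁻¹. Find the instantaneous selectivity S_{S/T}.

0.0181

S_{S/T} = r_S/r_T = (k₁·C_R·C_B^0.5)/(k₂·C_R^2) = (k₁/k₂)·C_R⁻¹·C_B^0.5.
= (0.136×7.050×4.510^0.5) / (2.26×7.050^2) = 2.036/112.3 = 0.0181.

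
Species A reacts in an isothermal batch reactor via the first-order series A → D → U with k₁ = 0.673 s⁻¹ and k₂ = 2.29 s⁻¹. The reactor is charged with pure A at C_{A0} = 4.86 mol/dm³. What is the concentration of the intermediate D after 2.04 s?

Solving the coupled first-order balances gives C_D(t) = [k₁/(k₂−k₁)]·C_{A0}·(e^(−k₁t) − e^(−k₂t)).
e^(−k₁t) = e^(−0.673×2.04) = e^(−1.373) = 0.2534; e^(−k₂t) = e^(−4.672) = 0.009357.
C_D = 0.673×4.86/(2.29−0.673) × (0.2534−0.009357) = 2.023×0.2440 = 0.4936 mol/dm³.

0.494 mol/dm³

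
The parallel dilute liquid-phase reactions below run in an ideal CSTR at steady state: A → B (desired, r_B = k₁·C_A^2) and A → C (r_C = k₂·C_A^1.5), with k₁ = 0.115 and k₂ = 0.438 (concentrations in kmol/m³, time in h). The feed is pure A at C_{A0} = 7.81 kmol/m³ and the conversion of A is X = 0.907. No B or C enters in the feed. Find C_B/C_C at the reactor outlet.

0.224

Exit C_A = C_{A0}(1−X) = 7.81×0.0930 = 0.7263 kmol/m³.
In a CSTR the entire volume is at exit conditions, so r_B = 0.115×0.7263^2 = 0.06067 and r_C = 0.438×0.7263^1.5 = 0.2711.
Overall selectivity = C_B/C_C = r_Bτ/(r_Cτ) = r_B/r_C = 0.224.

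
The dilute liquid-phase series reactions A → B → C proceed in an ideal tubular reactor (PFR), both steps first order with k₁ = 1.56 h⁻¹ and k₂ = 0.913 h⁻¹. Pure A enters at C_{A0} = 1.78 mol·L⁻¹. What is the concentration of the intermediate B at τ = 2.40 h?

0.378 mol·L⁻¹

The intermediate concentration in a first-order A→B→C sequence is C_B = k₁C_{A0}(e^(−k₁τ) − e^(−k₂τ))/(k₂−k₁).
e^(−k₁τ) = e^(−1.56×2.40) = e^(−3.744) = 0.02366; e^(−k₂τ) = e^(−2.191) = 0.1118.
C_B = 1.56×1.78/(0.913−1.56) × (0.02366−0.1118) = (-4.292)×(-0.08812) = 0.3782 mol·L⁻¹.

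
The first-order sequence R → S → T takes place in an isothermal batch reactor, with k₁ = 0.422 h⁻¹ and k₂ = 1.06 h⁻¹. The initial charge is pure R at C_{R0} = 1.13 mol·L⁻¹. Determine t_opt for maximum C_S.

1.44 h

The intermediate peaks when r₁ = r₂, i.e. k₁e^(−k₁t) = k₂e^(−k₂t), giving t_opt = ln(k₂/k₁)/(k₂−k₁).
= ln(1.06/0.422)/(1.06−0.422) = ln(2.512)/0.6380 = 0.9210/0.6380 = 1.44 h.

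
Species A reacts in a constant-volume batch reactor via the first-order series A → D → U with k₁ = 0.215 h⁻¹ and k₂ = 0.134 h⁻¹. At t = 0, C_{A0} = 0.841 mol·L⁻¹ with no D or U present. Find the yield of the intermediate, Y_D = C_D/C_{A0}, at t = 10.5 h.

0.372

For first-order series with pure A initially, C_D(t) = k₁C_{A0}/(k₂−k₁)·(e^(−k₁t) − e^(−k₂t)).
e^(−k₁t) = e^(−0.215×10.5) = e^(−2.257) = 0.1046; e^(−k₂t) = e^(−1.407) = 0.2449.
C_D = 0.215×0.841/(0.134−0.215) × (0.1046−0.2449) = (-2.232)×(-0.1403) = 0.3131 mol·L⁻¹.
Y_D = C_D/C_{A0} = 0.3131/0.841 = 0.372.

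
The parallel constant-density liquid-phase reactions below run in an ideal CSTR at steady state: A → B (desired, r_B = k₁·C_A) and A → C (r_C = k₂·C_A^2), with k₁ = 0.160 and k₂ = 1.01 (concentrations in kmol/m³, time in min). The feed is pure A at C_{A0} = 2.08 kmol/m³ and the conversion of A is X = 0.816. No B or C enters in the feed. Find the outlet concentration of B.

Exit C_A = C_{A0}(1−X) = 2.08×0.184 = 0.3827 kmol/m³.
A CSTR operates uniformly at the exit composition, giving r_B = 0.06124 and r_C = 0.1479 (each k·C_A^n at C_A = 0.3827).
Fraction of consumed A going to B: r_B/(r_B+r_C) = 0.2927.
C_B = 0.2927·C_{A0}·X = 0.2927×2.08×0.816 = 0.497 kmol/m³.

0.497 kmol/m³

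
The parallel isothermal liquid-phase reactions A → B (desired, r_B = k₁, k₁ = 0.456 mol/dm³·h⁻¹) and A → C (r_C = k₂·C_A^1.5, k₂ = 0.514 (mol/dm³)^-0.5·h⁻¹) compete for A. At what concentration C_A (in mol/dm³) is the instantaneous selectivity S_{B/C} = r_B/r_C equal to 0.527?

1.42 mol/dm³

S_{B/C} = (k₁/k₂)·C_A^-1.5 ⇒ C_A = (S·k₂/k₁)^(1/(-1.5)).
= (0.527×0.514/0.456)^(-0.6667) = (0.5940)^(-0.6667) = 1.42 mol/dm³.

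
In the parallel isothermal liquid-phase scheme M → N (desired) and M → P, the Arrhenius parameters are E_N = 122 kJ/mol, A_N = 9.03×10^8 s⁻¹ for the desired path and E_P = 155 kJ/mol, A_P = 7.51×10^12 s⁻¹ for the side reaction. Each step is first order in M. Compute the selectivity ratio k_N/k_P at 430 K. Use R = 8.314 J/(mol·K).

1.23

With equal orders, S_{N/P} = k_N/k_P = (A_N/A_P)·exp[(E_P−E_N)/(RT)].
(E_P−E_N)/(RT) = (155−122)×10³/(8.314×430) = 33000/3575 = 9.231.
k_N/k_P = (9.03×10^8/7.51×10^12)·exp(9.231) = 1.202×10^-4 × 10206 = 1.23.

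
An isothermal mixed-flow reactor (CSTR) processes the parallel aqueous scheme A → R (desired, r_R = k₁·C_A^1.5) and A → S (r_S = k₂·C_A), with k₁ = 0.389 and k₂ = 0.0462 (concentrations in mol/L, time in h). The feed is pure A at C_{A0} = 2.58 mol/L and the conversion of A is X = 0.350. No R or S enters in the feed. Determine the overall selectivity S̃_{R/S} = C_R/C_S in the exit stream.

Exit C_A = C_{A0}(1−X) = 2.58×0.650 = 1.677 mol/L.
Rates in a CSTR are evaluated at the outlet concentration: r_R = 0.389×1.677^1.5 = 0.8448, r_S = 0.0462×1.677 = 0.07748.
Overall selectivity = C_R/C_S = r_Rτ/(r_Sτ) = r_R/r_S = 10.9.

10.9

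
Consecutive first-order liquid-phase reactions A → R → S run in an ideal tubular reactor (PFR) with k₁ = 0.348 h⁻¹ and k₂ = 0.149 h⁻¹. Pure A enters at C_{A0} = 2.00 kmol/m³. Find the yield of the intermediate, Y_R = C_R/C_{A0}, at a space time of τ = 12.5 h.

The intermediate concentration in a first-order A→B→C sequence is C_R = k₁C_{A0}(e^(−k₁τ) − e^(−k₂τ))/(k₂−k₁).
e^(−k₁τ) = e^(−0.348×12.5) = e^(−4.350) = 0.01291; e^(−k₂τ) = e^(−1.862) = 0.1553.
C_R = 0.348×2.00/(0.149−0.348) × (0.01291−0.1553) = (-3.497)×(-0.1424) = 0.4980 kmol/m³.
Y_R = C_R/C_{A0} = 0.4980/2.00 = 0.249.

0.249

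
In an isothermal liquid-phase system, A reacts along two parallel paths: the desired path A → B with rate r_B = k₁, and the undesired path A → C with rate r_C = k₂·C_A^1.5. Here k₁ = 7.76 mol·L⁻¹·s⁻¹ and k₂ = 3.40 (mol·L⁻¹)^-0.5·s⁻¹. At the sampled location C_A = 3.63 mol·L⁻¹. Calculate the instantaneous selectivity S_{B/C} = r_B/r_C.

0.330

S_{B/C} = r_B/r_C = (k₁)/(k₂·C_A^1.5) = (k₁/k₂)·C_A^-1.5.
= (7.76) / (3.40×3.630^1.5) = 7.760/23.51 = 0.330.
The undesired path is higher order in A, so low C_A (CSTR or dilute feed) favours B.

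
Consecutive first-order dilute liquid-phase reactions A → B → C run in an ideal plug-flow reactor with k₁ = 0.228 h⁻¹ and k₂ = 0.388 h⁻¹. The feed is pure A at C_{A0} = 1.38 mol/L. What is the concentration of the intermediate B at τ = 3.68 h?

The intermediate concentration in a first-order A→B→C sequence is C_B = k₁C_{A0}(e^(−k₁τ) − e^(−k₂τ))/(k₂−k₁).
e^(−k₁τ) = e^(−0.228×3.68) = e^(−0.8390) = 0.4321; e^(−k₂τ) = e^(−1.428) = 0.2398.
C_B = 0.228×1.38/(0.388−0.228) × (0.4321−0.2398) = 1.966×0.1923 = 0.3782 mol/L.

0.378 mol/L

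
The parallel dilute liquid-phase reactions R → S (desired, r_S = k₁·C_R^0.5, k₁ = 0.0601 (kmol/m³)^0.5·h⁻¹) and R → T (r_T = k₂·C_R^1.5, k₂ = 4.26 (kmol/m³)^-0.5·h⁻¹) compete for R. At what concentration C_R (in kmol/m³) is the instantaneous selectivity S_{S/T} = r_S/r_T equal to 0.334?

S_{S/T} = (k₁/k₂)·C_R⁻¹ ⇒ C_R = (S·k₂/k₁)^(-1).
= (0.334×4.26/0.0601)^(-1) = (23.67)^(-1) = 0.0422 kmol/m³.

0.0422 kmol/m³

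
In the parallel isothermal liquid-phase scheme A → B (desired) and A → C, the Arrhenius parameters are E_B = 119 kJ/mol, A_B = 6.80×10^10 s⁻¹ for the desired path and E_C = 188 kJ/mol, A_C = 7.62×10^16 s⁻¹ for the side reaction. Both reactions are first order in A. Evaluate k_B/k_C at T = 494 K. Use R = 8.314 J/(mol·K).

17.7

k_B/k_C = (A_B/A_C)·exp[−(E_B−E_C)/(RT)] = (A_B/A_C)·exp[(E_C−E_B)/(RT)].
(E_C−E_B)/(RT) = (188−119)×10³/(8.314×494) = 69000/4107 = 16.80.
k_B/k_C = (6.80×10^10/7.62×10^16)·exp(16.80) = 8.924×10^-7 × 1.978×10^7 = 17.7.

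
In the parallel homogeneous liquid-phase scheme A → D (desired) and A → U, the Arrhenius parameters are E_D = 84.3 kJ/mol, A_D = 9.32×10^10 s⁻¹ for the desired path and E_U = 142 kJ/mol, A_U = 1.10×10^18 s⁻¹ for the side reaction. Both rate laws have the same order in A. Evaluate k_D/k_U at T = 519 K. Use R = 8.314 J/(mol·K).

0.0544

k_D/k_U = (A_D/A_U)·exp[−(E_D−E_U)/(RT)] = (A_D/A_U)·exp[(E_U−E_D)/(RT)].
(E_U−E_D)/(RT) = (142−84.3)×10³/(8.314×519) = 57700/4315 = 13.37.
k_D/k_U = (9.32×10^10/1.10×10^18)·exp(13.37) = 8.473×10^-8 × 6.418×10^5 = 0.0544.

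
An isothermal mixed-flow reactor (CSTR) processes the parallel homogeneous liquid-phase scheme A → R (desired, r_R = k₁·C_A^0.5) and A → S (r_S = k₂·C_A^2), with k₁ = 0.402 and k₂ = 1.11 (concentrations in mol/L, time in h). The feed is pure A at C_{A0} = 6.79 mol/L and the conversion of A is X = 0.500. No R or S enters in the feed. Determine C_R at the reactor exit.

Exit C_A = C_{A0}(1−X) = 6.79×0.500 = 3.395 mol/L.
In a CSTR the entire volume is at exit conditions, so r_R = 0.402×3.395^0.5 = 0.7407 and r_S = 1.11×3.395^2 = 12.79.
Fraction of consumed A going to R: r_R/(r_R+r_S) = 0.05473.
C_R = 0.05473·C_{A0}·X = 0.05473×6.79×0.500 = 0.186 mol/L.

0.186 mol/L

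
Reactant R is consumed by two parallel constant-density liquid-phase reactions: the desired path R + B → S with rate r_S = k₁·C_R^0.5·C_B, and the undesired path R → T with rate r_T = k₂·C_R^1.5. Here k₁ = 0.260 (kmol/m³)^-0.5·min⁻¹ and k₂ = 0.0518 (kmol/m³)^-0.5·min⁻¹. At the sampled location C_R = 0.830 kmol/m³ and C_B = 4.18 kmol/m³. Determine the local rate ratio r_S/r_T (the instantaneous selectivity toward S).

25.3

S_{S/T} = r_S/r_T = (k₁·C_R^0.5·C_B)/(k₂·C_R^1.5) = (k₁/k₂)·C_R⁻¹·C_B.
= (0.260×0.8300^0.5×4.180) / (0.0518×0.8300^1.5) = 0.9901/0.03917 = 25.3.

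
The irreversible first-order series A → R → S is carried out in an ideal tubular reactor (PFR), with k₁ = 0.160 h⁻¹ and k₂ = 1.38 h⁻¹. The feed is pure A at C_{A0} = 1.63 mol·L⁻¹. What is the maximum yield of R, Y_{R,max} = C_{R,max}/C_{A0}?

0.0874

For a first-order series the maximum intermediate yield is C_{R,max}/C_{A0} = (k₁/k₂)^[k₂/(k₂−k₁)].
= (0.160/1.38)^(1.38/(1.38−0.160)) = (0.1159)^(1.131) = 0.08740.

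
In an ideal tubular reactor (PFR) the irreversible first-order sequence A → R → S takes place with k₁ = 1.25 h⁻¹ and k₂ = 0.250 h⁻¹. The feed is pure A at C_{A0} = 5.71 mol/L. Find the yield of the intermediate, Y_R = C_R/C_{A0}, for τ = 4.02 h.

The intermediate concentration in a first-order A→B→C sequence is C_R = k₁C_{A0}(e^(−k₁τ) − e^(−k₂τ))/(k₂−k₁).
e^(−k₁τ) = e^(−1.25×4.02) = e^(−5.025) = 0.006572; e^(−k₂τ) = e^(−1.005) = 0.3660.
C_R = 1.25×5.71/(0.250−1.25) × (0.006572−0.3660) = (-7.138)×(-0.3595) = 2.566 mol/L.
Y_R = C_R/C_{A0} = 2.566/5.71 = 0.449.

0.449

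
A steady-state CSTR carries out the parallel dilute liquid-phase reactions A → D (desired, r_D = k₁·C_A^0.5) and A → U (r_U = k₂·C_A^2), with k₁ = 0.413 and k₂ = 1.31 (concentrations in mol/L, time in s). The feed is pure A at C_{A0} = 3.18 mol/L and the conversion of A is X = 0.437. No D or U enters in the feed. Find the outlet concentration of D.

Exit C_A = C_{A0}(1−X) = 3.18×0.563 = 1.790 mol/L.
A CSTR operates uniformly at the exit composition, giving r_D = 0.5526 and r_U = 4.199 (each k·C_A^n at C_A = 1.790).
Fraction of consumed A going to D: r_D/(r_D+r_U) = 0.1163.
C_D = 0.1163·C_{A0}·X = 0.1163×3.18×0.437 = 0.162 mol/L.

0.162 mol/L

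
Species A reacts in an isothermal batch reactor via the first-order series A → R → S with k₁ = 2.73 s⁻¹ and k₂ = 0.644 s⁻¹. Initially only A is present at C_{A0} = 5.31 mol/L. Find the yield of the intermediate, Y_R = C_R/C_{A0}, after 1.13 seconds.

0.572

The intermediate concentration in a first-order A→B→C sequence is C_R = k₁C_{A0}(e^(−k₁t) − e^(−k₂t))/(k₂−k₁).
e^(−k₁t) = e^(−2.73×1.13) = e^(−3.085) = 0.04573; e^(−k₂t) = e^(−0.7277) = 0.4830.
C_R = 2.73×5.31/(0.644−2.73) × (0.04573−0.4830) = (-6.949)×(-0.4373) = 3.039 mol/L.
Y_R = C_R/C_{A0} = 3.039/5.31 = 0.572.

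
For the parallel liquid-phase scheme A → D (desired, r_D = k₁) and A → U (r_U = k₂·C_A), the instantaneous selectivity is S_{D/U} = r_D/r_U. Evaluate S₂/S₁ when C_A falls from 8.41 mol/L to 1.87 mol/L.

S_{D/U} = (k₁/k₂)·C_A⁻¹, so S₂/S₁ = (C_{A,2}/C_{A,1})⁻¹.
= 8.41/1.87 = 4.50.

4.50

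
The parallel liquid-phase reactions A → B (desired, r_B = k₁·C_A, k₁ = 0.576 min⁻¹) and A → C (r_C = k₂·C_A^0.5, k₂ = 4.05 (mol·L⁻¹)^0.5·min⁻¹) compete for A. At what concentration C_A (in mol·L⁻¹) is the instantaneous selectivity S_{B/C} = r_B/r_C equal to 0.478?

11.3 mol·L⁻¹

S_{B/C} = (k₁/k₂)·C_A^0.5 ⇒ C_A = (S·k₂/k₁)^(2).
= (0.478×4.05/0.576)^(2) = (3.361)^(2) = 11.3 mol·L⁻¹.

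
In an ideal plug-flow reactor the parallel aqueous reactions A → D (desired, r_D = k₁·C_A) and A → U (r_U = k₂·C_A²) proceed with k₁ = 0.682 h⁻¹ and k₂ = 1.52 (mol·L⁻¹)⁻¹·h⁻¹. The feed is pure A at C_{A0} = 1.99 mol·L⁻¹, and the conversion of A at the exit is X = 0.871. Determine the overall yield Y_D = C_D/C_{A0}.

C_A = C_{A0}(1−X) = 0.2567 mol·L⁻¹.
Along a PFR/batch, dC_D/dC_A = −r_D/(r_D+r_U) = −k₁/(k₁+k₂·C_A).
Integrating from C_{A0} to C_A: C_D = (0.682/1.52)·ln[(0.682+1.52·1.99)/(0.682+1.52·0.257)] = 0.4487·ln(3.707/1.072) = 0.5566 mol·L⁻¹.
Y_D = C_D/C_{A0} = 0.5566/1.99 = 0.280.

0.280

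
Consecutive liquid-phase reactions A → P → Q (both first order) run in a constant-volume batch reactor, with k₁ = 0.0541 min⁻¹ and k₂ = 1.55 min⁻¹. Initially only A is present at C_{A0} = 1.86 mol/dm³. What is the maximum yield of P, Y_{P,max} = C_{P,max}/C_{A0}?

At the optimum, C_{P,max}/C_{A0} = (k₁/k₂)^[k₂/(k₂−k₁)].
= (0.0541/1.55)^(1.55/(1.55−0.0541)) = (0.03490)^(1.036) = 0.03091.

0.0309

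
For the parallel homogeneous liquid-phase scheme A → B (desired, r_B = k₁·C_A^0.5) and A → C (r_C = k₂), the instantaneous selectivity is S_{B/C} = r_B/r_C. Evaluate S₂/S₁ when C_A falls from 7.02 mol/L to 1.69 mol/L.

S_{B/C} = (k₁/k₂)·C_A^0.5, so S₂/S₁ = (C_{A,2}/C_{A,1})^0.5.
= (1.69/7.02)^0.5 = (0.2407)^0.5 = 0.491.
Selectivity toward B falls as C_A falls — high-concentration operation is favoured.

0.491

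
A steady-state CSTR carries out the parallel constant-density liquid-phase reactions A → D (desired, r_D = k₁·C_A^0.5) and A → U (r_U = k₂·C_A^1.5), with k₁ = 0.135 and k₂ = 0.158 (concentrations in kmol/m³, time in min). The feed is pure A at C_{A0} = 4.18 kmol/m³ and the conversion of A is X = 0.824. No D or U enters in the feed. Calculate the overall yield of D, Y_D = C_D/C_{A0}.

0.443

Exit C_A = C_{A0}(1−X) = 4.18×0.176 = 0.7357 kmol/m³.
In a CSTR the entire volume is at exit conditions, so r_D = 0.135×0.7357^0.5 = 0.1158 and r_U = 0.158×0.7357^1.5 = 0.09970.
Fraction of consumed A going to D: r_D/(r_D+r_U) = 0.5373.
C_D = 0.5373·C_{A0}·X = 0.5373×4.18×0.824 = 1.85 kmol/m³; Y_D = C_D/C_{A0} = 0.443.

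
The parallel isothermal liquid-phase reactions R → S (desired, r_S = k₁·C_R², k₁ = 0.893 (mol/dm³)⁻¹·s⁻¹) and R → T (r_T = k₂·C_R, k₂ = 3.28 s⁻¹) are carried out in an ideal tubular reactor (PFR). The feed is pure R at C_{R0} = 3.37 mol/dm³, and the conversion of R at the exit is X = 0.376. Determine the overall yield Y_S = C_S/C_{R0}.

0.160

C_R = C_{R0}(1−X) = 2.103 mol/dm³.
Along a PFR/batch, dC_T/dC_R = −r_T/(r_S+r_T) = −k₂/(k₂+k₁·C_R).
Integrating from C_{R0} to C_R: C_T = (3.28/0.893)·ln[(3.28+0.893·3.37)/(3.28+0.893·2.10)] = 3.673·ln(6.289/5.158) = 0.7285 mol/dm³.
Then C_S = (C_{R0}−C_R) − C_T = 1.267 − 0.7285 = 0.5386 mol/dm³.
Y_S = C_S/C_{R0} = 0.5386/3.37 = 0.160.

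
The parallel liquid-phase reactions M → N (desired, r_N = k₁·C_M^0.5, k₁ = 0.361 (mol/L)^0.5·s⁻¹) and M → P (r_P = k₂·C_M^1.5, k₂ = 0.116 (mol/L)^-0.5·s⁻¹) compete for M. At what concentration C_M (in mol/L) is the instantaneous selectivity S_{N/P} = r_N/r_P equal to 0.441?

S_{N/P} = (k₁/k₂)·C_M⁻¹ ⇒ C_M = (S·k₂/k₁)^(-1).
= (0.441×0.116/0.361)^(-1) = (0.1417)^(-1) = 7.06 mol/L.

7.06 mol/L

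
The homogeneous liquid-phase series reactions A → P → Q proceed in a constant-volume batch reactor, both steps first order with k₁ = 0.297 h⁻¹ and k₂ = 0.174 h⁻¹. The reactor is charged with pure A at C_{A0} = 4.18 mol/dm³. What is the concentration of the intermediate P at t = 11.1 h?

Solving the coupled first-order balances gives C_P(t) = [k₁/(k₂−k₁)]·C_{A0}·(e^(−k₁t) − e^(−k₂t)).
e^(−k₁t) = e^(−0.297×11.1) = e^(−3.297) = 0.03701; e^(−k₂t) = e^(−1.931) = 0.1449.
C_P = 0.297×4.18/(0.174−0.297) × (0.03701−0.1449) = (-10.09)×(-0.1079) = 1.089 mol/dm³.

1.09 mol/dm³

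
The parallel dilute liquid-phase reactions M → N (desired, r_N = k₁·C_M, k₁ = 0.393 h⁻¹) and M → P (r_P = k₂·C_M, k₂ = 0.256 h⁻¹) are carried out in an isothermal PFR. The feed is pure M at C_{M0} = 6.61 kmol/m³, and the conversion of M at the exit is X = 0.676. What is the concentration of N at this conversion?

C_M = C_{M0}(1−X) = 2.142 kmol/m³.
Both paths are first order in M, so the instantaneous fraction to N is constant: dC_N/d(−C_M) = k₁/(k₁+k₂) = 0.6055.
C_N = 0.6055·(C_{M0}−C_M) = 0.6055×4.468 = 2.71 kmol/m³.

2.71 kmol/m³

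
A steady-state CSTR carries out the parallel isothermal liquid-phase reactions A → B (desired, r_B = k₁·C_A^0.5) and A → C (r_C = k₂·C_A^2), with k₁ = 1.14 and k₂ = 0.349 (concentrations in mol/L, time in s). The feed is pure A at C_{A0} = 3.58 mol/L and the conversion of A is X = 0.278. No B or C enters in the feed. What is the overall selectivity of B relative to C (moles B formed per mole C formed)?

0.786

Exit C_A = C_{A0}(1−X) = 3.58×0.722 = 2.585 mol/L.
In a CSTR the entire volume is at exit conditions, so r_B = 1.14×2.585^0.5 = 1.833 and r_C = 0.349×2.585^2 = 2.332.
Overall selectivity = C_B/C_C = r_Bτ/(r_Cτ) = r_B/r_C = 0.786.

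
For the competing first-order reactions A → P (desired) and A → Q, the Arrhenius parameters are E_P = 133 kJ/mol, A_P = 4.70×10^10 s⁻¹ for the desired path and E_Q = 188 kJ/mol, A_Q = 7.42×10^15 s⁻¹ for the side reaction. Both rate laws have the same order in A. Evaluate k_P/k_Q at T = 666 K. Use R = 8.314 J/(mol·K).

Since both paths have the same order in A, the concentration cancels and S_{P/Q} = k_P/k_Q = (A_P/A_Q)·exp[(E_Q−E_P)/(RT)].
(E_Q−E_P)/(RT) = (188−133)×10³/(8.314×666) = 55000/5537 = 9.933.
k_P/k_Q = (4.70×10^10/7.42×10^15)·exp(9.933) = 6.334×10^-6 × 20598 = 0.130.

0.130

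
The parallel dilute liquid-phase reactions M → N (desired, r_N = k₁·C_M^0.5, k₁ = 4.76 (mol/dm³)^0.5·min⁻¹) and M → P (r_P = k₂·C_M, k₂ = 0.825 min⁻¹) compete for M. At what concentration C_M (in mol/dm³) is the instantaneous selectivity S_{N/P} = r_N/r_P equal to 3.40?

S_{N/P} = (k₁/k₂)·C_M^-0.5 ⇒ C_M = (S·k₂/k₁)^(-2).
= (3.40×0.825/4.76)^(-2) = (0.5893)^(-2) = 2.88 mol/dm³.

2.88 mol/dm³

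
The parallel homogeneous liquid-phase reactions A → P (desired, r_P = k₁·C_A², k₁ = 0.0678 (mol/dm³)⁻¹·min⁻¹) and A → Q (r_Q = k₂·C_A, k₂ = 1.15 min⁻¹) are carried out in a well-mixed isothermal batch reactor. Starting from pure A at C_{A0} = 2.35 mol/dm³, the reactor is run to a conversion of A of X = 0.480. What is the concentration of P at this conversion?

0.107 mol/dm³

C_A = C_{A0}(1−X) = 1.222 mol/dm³.
Along a PFR/batch, dC_Q/dC_A = −r_Q/(r_P+r_Q) = −k₂/(k₂+k₁·C_A).
Integrating from C_{A0} to C_A: C_Q = (1.15/0.0678)·ln[(1.15+0.0678·2.35)/(1.15+0.0678·1.22)] = 16.96·ln(1.309/1.233) = 1.021 mol/dm³.
Then C_P = (C_{A0}−C_A) − C_Q = 1.128 − 1.021 = 0.1072 mol/dm³.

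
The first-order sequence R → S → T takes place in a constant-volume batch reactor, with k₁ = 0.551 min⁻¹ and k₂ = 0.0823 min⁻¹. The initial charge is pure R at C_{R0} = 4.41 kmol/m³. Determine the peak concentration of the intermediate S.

3.16 kmol/m³

For a first-order series the maximum intermediate yield is C_{S,max}/C_{R0} = (k₁/k₂)^[k₂/(k₂−k₁)].
= (0.551/0.0823)^(0.0823/(0.0823−0.551)) = (6.695)^(-0.1756) = 0.7162.
C_{S,max} = 0.7162×4.41 = 3.16 kmol/m³.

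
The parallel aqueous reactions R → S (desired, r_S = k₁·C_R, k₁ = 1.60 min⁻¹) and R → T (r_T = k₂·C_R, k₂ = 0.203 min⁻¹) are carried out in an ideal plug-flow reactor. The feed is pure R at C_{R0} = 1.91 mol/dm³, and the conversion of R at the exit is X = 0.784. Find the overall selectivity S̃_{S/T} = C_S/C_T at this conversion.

C_R = C_{R0}(1−X) = 0.4126 mol/dm³.
Both paths are first order in R, so the instantaneous fraction to S is constant: dC_S/d(−C_R) = k₁/(k₁+k₂) = 0.8874.
C_S = 0.8874·(C_{R0}−C_R) = 0.8874×1.497 = 1.33 mol/dm³.
C_T = (C_{R0}−C_R)−C_S = 0.1686 mol/dm³; S̃_{S/T} = 1.329/0.1686 = 7.88.

7.88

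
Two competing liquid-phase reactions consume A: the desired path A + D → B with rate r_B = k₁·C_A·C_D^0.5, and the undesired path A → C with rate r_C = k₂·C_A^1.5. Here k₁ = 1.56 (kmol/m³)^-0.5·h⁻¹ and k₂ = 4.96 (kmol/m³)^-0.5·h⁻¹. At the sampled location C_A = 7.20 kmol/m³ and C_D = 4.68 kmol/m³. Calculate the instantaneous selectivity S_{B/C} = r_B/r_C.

0.254

S_{B/C} = r_B/r_C = (k₁·C_A·C_D^0.5)/(k₂·C_A^1.5) = (k₁/k₂)·C_A^-0.5·C_D^0.5.
= (1.56×7.200×4.680^0.5) / (4.96×7.200^1.5) = 24.30/95.83 = 0.254.
The undesired path is higher order in A, so low C_A (CSTR or dilute feed) favours B.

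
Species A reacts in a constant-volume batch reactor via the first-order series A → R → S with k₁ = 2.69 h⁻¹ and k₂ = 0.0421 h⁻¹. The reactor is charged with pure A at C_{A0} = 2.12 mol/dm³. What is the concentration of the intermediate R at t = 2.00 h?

The intermediate concentration in a first-order A→B→C sequence is C_R = k₁C_{A0}(e^(−k₁t) − e^(−k₂t))/(k₂−k₁).
e^(−k₁t) = e^(−2.69×2.00) = e^(−5.380) = 0.004608; e^(−k₂t) = e^(−0.08420) = 0.9192.
C_R = 2.69×2.12/(0.0421−2.69) × (0.004608−0.9192) = (-2.154)×(-0.9146) = 1.970 mol/dm³.

1.97 mol/dm³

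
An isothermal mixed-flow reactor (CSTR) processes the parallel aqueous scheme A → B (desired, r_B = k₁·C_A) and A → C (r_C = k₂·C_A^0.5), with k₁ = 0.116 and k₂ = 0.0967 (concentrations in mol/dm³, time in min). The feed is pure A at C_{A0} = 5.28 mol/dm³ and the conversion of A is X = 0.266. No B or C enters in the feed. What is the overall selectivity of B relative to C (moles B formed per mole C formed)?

2.36

Exit C_A = C_{A0}(1−X) = 5.28×0.734 = 3.876 mol/dm³.
A CSTR operates uniformly at the exit composition, giving r_B = 0.4496 and r_C = 0.1904 (each k·C_A^n at C_A = 3.876).
Overall selectivity = C_B/C_C = r_Bτ/(r_Cτ) = r_B/r_C = 2.36.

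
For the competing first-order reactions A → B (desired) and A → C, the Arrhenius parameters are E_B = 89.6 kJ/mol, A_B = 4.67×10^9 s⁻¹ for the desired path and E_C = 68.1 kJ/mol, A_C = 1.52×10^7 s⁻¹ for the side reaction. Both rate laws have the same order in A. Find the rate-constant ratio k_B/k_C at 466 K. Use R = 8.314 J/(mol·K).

1.20

Since both paths have the same order in A, the concentration cancels and S_{B/C} = k_B/k_C = (A_B/A_C)·exp[(E_C−E_B)/(RT)].
(E_C−E_B)/(RT) = (68.1−89.6)×10³/(8.314×466) = -21500/3874 = -5.549.
k_B/k_C = (4.67×10^9/1.52×10^7)·exp(-5.549) = 307.2 × 0.003890 = 1.20.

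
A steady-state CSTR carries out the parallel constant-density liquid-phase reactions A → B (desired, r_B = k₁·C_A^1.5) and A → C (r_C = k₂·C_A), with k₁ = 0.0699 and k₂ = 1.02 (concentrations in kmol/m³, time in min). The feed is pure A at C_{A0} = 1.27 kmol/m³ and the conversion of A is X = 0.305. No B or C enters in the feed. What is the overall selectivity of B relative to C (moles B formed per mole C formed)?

0.0644

Exit C_A = C_{A0}(1−X) = 1.27×0.695 = 0.8827 kmol/m³.
A CSTR operates uniformly at the exit composition, giving r_B = 0.05796 and r_C = 0.9003 (each k·C_A^n at C_A = 0.8827).
Overall selectivity = C_B/C_C = r_Bτ/(r_Cτ) = r_B/r_C = 0.0644.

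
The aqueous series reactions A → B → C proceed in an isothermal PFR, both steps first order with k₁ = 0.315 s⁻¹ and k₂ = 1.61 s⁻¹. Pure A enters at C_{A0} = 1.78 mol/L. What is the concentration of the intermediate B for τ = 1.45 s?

For first-order series with pure A initially, C_B(τ) = k₁C_{A0}/(k₂−k₁)·(e^(−k₁τ) − e^(−k₂τ)).
e^(−k₁τ) = e^(−0.315×1.45) = e^(−0.4567) = 0.6333; e^(−k₂τ) = e^(−2.335) = 0.09686.
C_B = 0.315×1.78/(1.61−0.315) × (0.6333−0.09686) = 0.4330×0.5365 = 0.2323 mol/L.

0.232 mol/L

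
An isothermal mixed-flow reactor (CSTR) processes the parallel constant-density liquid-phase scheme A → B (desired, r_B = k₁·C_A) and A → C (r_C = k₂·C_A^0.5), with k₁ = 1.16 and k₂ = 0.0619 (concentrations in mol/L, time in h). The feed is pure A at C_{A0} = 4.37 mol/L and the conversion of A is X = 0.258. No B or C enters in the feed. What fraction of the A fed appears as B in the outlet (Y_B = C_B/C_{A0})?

0.251

Exit C_A = C_{A0}(1−X) = 4.37×0.742 = 3.243 mol/L.
A CSTR operates uniformly at the exit composition, giving r_B = 3.761 and r_C = 0.1115 (each k·C_A^n at C_A = 3.243).
Fraction of consumed A going to B: r_B/(r_B+r_C) = 0.9712.
C_B = 0.9712·C_{A0}·X = 0.9712×4.37×0.258 = 1.10 mol/L; Y_B = C_B/C_{A0} = 0.251.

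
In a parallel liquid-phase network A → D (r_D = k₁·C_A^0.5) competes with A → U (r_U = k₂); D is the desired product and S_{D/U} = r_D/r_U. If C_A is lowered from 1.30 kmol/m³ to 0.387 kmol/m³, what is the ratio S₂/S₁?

S_{D/U} = (k₁/k₂)·C_A^0.5, so S₂/S₁ = (C_{A,2}/C_{A,1})^0.5.
= (0.387/1.30)^0.5 = (0.2977)^0.5 = 0.546.

0.546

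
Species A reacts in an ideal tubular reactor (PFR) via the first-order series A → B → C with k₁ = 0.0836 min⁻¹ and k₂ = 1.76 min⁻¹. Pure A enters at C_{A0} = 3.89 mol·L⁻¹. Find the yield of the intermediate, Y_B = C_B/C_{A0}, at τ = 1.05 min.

0.0378

For first-order series with pure A initially, C_B(τ) = k₁C_{A0}/(k₂−k₁)·(e^(−k₁τ) − e^(−k₂τ)).
e^(−k₁τ) = e^(−0.0836×1.05) = e^(−0.08778) = 0.9160; e^(−k₂τ) = e^(−1.848) = 0.1576.
C_B = 0.0836×3.89/(1.76−0.0836) × (0.9160−0.1576) = 0.1940×0.7584 = 0.1471 mol·L⁻¹.
Y_B = C_B/C_{A0} = 0.1471/3.89 = 0.0378.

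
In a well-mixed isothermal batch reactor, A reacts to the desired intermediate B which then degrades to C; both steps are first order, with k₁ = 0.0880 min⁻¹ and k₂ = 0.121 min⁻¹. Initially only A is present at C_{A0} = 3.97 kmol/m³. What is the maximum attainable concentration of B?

1.24 kmol/m³

For a first-order series the maximum intermediate yield is C_{B,max}/C_{A0} = (k₁/k₂)^[k₂/(k₂−k₁)].
= (0.0880/0.121)^(0.121/(0.121−0.0880)) = (0.7273)^(3.667) = 0.3111.
C_{B,max} = 0.3111×3.97 = 1.24 kmol/m³.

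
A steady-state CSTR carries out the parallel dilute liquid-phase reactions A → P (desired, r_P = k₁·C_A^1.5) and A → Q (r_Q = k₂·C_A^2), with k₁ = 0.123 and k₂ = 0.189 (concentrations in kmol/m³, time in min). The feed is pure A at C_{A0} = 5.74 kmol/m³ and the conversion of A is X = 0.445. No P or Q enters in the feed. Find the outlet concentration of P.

0.682 kmol/m³

Exit C_A = C_{A0}(1−X) = 5.74×0.555 = 3.186 kmol/m³.
A CSTR operates uniformly at the exit composition, giving r_P = 0.6994 and r_Q = 1.918 (each k·C_A^n at C_A = 3.186).
Fraction of consumed A going to P: r_P/(r_P+r_Q) = 0.2672.
C_P = 0.2672·C_{A0}·X = 0.2672×5.74×0.445 = 0.682 kmol/m³.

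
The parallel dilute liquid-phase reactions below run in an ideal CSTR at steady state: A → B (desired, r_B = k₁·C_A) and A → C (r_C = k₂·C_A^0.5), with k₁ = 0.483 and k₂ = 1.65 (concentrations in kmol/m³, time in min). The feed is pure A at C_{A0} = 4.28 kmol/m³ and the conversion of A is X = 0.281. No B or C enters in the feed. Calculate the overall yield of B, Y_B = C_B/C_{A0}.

Exit C_A = C_{A0}(1−X) = 4.28×0.719 = 3.077 kmol/m³.
Rates in a CSTR are evaluated at the outlet concentration: r_B = 0.483×3.077 = 1.486, r_C = 1.65×3.077^0.5 = 2.894.
Fraction of consumed A going to B: r_B/(r_B+r_C) = 0.3393.
C_B = 0.3393·C_{A0}·X = 0.3393×4.28×0.281 = 0.408 kmol/m³; Y_B = C_B/C_{A0} = 0.0953.

0.0953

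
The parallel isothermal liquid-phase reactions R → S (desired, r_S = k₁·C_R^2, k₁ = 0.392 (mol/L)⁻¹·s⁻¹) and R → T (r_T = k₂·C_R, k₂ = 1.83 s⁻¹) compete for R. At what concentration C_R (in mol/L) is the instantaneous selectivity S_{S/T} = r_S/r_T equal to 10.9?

50.9 mol/L

S_{S/T} = (k₁/k₂)·C_R ⇒ C_R = S·k₂/k₁.
= 10.9×1.83/0.392 = 50.9 mol/L.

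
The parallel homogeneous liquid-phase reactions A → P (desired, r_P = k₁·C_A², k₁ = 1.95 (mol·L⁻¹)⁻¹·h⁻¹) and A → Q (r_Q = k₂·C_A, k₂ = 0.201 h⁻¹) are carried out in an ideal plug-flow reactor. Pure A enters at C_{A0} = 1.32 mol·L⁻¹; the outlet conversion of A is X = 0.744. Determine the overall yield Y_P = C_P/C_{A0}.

C_A = C_{A0}(1−X) = 0.3379 mol·L⁻¹.
Along a PFR/batch, dC_Q/dC_A = −r_Q/(r_P+r_Q) = −k₂/(k₂+k₁·C_A).
Integrating from C_{A0} to C_A: C_Q = (0.201/1.95)·ln[(0.201+1.95·1.32)/(0.201+1.95·0.338)] = 0.1031·ln(2.775/0.8599) = 0.1208 mol·L⁻¹.
Then C_P = (C_{A0}−C_A) − C_Q = 0.9821 − 0.1208 = 0.8613 mol·L⁻¹.
Y_P = C_P/C_{A0} = 0.8613/1.32 = 0.653.

0.653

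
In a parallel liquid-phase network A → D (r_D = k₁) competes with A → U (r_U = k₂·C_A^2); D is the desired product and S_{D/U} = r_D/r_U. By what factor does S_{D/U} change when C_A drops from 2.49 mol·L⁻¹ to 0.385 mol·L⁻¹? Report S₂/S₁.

S_{D/U} = (k₁/k₂)·C_A^-2, so S₂/S₁ = (C_{A,2}/C_{A,1})^-2.
= (0.385/2.49)^(-2) = (0.1546)^(-2) = 41.8.
Selectivity toward D rises as C_A falls — low-concentration operation is favoured.

41.8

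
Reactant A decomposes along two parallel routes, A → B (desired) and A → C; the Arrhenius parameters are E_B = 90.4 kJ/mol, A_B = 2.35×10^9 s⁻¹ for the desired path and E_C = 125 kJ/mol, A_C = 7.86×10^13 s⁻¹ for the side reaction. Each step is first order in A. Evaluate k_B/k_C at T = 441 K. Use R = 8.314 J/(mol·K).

0.375

k_B/k_C = (A_B/A_C)·exp[−(E_B−E_C)/(RT)] = (A_B/A_C)·exp[(E_C−E_B)/(RT)].
(E_C−E_B)/(RT) = (125−90.4)×10³/(8.314×441) = 34600/3666 = 9.437.
k_B/k_C = (2.35×10^9/7.86×10^13)·exp(9.437) = 2.990×10^-5 × 12542 = 0.375.
Since E_B < E_C, lowering the temperature improves selectivity toward B.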